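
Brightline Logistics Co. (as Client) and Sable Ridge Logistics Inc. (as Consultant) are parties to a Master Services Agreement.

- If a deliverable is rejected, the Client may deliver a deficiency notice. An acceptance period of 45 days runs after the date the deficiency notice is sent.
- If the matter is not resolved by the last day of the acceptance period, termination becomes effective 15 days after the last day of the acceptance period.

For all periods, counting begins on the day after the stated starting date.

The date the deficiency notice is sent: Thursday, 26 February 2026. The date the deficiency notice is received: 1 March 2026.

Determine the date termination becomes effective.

Adding 45 calendar days to 26 February 2026 gives 12 April 2026, which is the last day of the acceptance period.
The date termination becomes effective: 12 April 2026 + 15 days = 27 April 2026.

27 April 2026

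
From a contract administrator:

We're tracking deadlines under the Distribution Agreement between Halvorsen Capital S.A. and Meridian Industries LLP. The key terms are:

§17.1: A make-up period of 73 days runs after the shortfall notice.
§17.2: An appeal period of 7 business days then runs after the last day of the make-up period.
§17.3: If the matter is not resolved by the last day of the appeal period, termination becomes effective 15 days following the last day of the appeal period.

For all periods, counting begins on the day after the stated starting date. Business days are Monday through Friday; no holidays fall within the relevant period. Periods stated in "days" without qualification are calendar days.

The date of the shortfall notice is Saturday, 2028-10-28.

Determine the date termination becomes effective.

2029-02-02

The last day of the make-up period: 2028-10-28 + 73 days = 2029-01-09.
The last day of the appeal period: counting 7 business days from Tuesday, 2029-01-09 (Jan 10, Jan 11, Jan 12, Jan 15, Jan 16, Jan 17, Jan 18, skipping weekends) reaches Thursday, 2029-01-18.
The date termination becomes effective: 2029-01-18 + 15 days = 2029-02-02.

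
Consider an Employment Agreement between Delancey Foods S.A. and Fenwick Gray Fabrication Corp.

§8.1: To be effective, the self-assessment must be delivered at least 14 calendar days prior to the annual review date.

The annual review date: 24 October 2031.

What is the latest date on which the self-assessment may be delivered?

24 October 2031 minus 14 days is 10 October 2031.

10 October 2031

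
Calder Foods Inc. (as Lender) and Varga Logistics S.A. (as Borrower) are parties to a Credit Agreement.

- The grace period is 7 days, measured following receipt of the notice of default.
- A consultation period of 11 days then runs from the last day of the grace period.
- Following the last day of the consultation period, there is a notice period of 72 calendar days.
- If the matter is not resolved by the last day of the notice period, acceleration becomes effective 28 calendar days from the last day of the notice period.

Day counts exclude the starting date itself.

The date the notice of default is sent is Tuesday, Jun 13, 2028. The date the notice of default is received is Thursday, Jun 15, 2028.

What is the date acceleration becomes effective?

Adding 7 calendar days to Jun 15, 2028 gives Jun 22, 2028, which is the last day of the grace period.
Adding 11 calendar days to Jun 22, 2028 gives Jul 3, 2028, which is the last day of the consultation period.
The last day of the notice period: Jul 3, 2028 + 72 days = Sep 13, 2028.
The date acceleration becomes effective: 28 calendar days after Sep 13, 2028 is Oct 11, 2028.

Oct 11, 2028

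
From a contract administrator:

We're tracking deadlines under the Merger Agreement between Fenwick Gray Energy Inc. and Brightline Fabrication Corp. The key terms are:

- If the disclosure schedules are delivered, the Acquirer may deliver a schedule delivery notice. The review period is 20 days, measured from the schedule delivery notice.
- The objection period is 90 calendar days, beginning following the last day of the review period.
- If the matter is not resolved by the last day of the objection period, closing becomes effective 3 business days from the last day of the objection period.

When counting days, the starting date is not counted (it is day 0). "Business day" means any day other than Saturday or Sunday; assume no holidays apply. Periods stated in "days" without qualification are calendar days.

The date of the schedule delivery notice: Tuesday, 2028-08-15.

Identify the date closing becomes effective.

The last day of the review period: 20 calendar days after 2028-08-15 is 2028-09-04.
Adding 90 calendar days to 2028-09-04 gives 2028-12-03, which is the last day of the objection period.
The date closing becomes effective: counting 3 business days from Sunday, 2028-12-03 (Dec 4, Dec 5, Dec 6, skipping weekends) reaches Wednesday, 2028-12-06.

2028-12-06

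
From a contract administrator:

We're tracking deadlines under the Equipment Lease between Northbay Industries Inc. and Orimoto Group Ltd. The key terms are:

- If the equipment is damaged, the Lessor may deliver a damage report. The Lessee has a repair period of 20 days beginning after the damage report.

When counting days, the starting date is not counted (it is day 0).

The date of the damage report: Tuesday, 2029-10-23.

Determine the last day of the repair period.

2029-11-12

The last day of the repair period: 2029-10-23 + 20 days = 2029-11-12.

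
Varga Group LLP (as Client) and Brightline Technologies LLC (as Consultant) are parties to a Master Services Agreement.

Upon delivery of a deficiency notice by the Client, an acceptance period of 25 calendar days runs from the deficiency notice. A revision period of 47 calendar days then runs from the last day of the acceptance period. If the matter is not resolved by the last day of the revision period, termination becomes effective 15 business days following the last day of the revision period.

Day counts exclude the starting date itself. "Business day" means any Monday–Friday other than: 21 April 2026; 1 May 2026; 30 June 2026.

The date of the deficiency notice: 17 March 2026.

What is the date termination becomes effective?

18 June 2026

The last day of the acceptance period: 17 March 2026 + 25 days = 11 April 2026.
Adding 47 calendar days to 11 April 2026 gives 28 May 2026, which is the last day of the revision period.
The date termination becomes effective: counting 15 business days from Thursday, 28 May 2026 (May 29, Jun 1, Jun 2, Jun 3, …, Jun 16, Jun 17, Jun 18, skipping weekends) reaches Thursday, 18 June 2026.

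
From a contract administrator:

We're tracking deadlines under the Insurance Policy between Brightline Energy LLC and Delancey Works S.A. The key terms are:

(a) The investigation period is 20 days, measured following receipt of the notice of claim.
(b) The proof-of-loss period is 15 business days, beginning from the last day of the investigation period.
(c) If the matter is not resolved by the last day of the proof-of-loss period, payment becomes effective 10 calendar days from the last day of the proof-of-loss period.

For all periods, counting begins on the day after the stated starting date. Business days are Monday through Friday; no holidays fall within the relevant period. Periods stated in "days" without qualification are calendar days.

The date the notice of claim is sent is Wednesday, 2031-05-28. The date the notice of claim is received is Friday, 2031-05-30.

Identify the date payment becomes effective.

2031-07-20

Adding 20 calendar days to 2031-05-30 gives 2031-06-19, which is the last day of the investigation period.
The last day of the proof-of-loss period: 15 business days after Thursday, 2031-06-19, skipping weekends — Jun 20, Jun 23, Jun 24, Jun 25, …, Jul 8, Jul 9, Jul 10 — lands on Thursday, 2031-07-10.
The date payment becomes effective: 10 calendar days after 2031-07-10 is 2031-07-20.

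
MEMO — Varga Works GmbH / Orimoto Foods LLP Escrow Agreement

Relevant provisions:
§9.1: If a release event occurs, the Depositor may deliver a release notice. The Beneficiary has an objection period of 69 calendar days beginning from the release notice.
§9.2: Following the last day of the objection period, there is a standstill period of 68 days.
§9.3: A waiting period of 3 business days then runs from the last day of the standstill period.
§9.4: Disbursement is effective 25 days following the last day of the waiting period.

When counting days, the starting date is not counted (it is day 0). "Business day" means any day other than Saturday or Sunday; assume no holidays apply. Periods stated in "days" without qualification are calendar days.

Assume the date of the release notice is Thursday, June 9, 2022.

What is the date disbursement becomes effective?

The last day of the objection period: 69 calendar days after June 9, 2022 is August 17, 2022.
The last day of the standstill period: 68 calendar days after August 17, 2022 is October 24, 2022.
From Monday, October 24, 2022, 3 business days (Oct 25, Oct 26, Oct 27, skipping weekends) brings us to Thursday, October 27, 2022, which is the last day of the waiting period.
Adding 25 calendar days to October 27, 2022 gives November 21, 2022, which is the date disbursement becomes effective.

November 21, 2022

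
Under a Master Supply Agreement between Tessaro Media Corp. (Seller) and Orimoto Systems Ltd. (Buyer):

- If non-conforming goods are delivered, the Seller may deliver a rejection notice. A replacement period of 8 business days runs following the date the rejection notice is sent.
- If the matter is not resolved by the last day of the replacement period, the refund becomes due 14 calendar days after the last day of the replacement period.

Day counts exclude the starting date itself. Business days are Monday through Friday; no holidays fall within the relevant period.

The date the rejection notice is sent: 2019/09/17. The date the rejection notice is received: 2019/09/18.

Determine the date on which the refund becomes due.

From Tuesday, 2019/09/17, 8 business days (Sep 18, Sep 19, Sep 20, Sep 23, Sep 24, Sep 25, Sep 26, Sep 27, skipping weekends) brings us to Friday, 2019/09/27, which is the last day of the replacement period.
Adding 14 calendar days to 2019/09/27 gives 2019/10/11, which is the date on which the refund becomes due.

2019/10/11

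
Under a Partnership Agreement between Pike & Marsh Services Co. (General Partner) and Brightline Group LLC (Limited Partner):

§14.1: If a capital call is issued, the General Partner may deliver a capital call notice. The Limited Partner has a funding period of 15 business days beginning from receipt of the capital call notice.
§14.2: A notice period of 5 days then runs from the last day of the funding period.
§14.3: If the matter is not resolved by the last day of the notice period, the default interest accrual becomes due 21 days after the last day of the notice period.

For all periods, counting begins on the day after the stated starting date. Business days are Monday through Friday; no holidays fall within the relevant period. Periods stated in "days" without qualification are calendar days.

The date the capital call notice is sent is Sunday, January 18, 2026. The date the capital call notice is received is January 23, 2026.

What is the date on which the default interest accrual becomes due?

March 11, 2026

From Friday, January 23, 2026, 15 business days (Jan 26, Jan 27, Jan 28, Jan 29, …, Feb 11, Feb 12, Feb 13, skipping weekends) brings us to Friday, February 13, 2026, which is the last day of the funding period.
The last day of the notice period: 5 calendar days after February 13, 2026 is February 18, 2026.
The date on which the default interest accrual becomes due: 21 calendar days after February 18, 2026 is March 11, 2026.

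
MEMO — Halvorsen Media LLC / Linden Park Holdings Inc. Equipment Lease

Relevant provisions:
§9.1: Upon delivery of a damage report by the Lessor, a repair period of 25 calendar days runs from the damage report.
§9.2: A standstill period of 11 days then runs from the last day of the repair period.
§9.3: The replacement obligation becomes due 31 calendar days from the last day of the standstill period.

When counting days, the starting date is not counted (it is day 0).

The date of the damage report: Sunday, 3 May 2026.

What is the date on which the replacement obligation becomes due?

9 July 2026

The last day of the repair period: 3 May 2026 + 25 days = 28 May 2026.
The last day of the standstill period: 28 May 2026 + 11 days = 8 June 2026.
The date on which the replacement obligation becomes due: 31 calendar days after 8 June 2026 is 9 July 2026.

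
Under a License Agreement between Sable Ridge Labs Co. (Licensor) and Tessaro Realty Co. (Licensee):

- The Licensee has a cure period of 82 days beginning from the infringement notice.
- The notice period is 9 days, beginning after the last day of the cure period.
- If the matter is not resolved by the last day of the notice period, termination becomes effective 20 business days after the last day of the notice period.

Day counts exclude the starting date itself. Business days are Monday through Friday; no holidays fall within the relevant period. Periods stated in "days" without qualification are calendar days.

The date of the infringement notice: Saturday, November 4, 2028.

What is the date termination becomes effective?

March 2, 2029

Adding 82 calendar days to November 4, 2028 gives January 25, 2029, which is the last day of the cure period.
The last day of the notice period: January 25, 2029 + 9 days = February 3, 2029.
The date termination becomes effective: 20 business days after Saturday, February 3, 2029, skipping weekends — Feb 5, Feb 6, Feb 7, Feb 8, …, Feb 28, Mar 1, Mar 2 — lands on Friday, March 2, 2029.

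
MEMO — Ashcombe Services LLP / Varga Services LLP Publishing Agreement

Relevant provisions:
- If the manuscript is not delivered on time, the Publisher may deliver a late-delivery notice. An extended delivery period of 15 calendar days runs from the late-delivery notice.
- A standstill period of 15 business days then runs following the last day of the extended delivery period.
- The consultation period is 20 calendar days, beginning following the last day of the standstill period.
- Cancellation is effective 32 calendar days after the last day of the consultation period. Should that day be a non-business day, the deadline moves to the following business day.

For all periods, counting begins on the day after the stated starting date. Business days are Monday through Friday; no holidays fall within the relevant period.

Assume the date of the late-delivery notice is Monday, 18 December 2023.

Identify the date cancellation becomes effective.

15 March 2024

Adding 15 calendar days to 18 December 2023 gives 2 January 2024, which is the last day of the extended delivery period.
The last day of the standstill period: counting 15 business days from Tuesday, 2 January 2024 (Jan 3, Jan 4, Jan 5, Jan 8, …, Jan 19, Jan 22, Jan 23, skipping weekends) reaches Tuesday, 23 January 2024.
Adding 20 calendar days to 23 January 2024 gives 12 February 2024, which is the last day of the consultation period.
The date cancellation becomes effective: 12 February 2024 + 32 days = 15 March 2024. 15 March 2024 is a Friday, so no roll-forward applies.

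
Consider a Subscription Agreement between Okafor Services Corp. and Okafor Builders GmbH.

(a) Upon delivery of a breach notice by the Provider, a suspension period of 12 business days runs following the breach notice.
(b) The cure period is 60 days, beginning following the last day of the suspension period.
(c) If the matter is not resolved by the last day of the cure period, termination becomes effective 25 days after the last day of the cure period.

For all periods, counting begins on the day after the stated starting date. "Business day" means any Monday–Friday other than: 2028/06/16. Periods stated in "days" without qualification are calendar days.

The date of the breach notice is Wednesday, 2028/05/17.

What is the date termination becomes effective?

The last day of the suspension period: counting 12 business days from Wednesday, 2028/05/17 (May 18, May 19, May 22, May 23, …, May 31, Jun 1, Jun 2, skipping weekends) reaches Friday, 2028/06/02.
The last day of the cure period: 2028/06/02 + 60 days = 2028/08/01.
The date termination becomes effective: 25 calendar days after 2028/08/01 is 2028/08/26.

2028/08/26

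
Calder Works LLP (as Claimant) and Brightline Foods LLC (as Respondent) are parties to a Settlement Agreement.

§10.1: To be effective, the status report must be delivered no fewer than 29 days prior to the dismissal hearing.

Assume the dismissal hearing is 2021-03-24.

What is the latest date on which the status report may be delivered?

Counting back 29 calendar days from 2021-03-24 gives 2021-02-23.

2021-02-23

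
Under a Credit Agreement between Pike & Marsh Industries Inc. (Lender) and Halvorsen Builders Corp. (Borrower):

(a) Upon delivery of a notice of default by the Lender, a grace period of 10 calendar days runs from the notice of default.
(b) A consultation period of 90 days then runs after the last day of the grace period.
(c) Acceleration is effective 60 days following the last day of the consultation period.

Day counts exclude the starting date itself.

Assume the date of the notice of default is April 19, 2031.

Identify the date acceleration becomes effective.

September 26, 2031

Adding 10 calendar days to April 19, 2031 gives April 29, 2031, which is the last day of the grace period.
Adding 90 calendar days to April 29, 2031 gives July 28, 2031, which is the last day of the consultation period.
Adding 60 calendar days to July 28, 2031 gives September 26, 2031, which is the date acceleration becomes effective.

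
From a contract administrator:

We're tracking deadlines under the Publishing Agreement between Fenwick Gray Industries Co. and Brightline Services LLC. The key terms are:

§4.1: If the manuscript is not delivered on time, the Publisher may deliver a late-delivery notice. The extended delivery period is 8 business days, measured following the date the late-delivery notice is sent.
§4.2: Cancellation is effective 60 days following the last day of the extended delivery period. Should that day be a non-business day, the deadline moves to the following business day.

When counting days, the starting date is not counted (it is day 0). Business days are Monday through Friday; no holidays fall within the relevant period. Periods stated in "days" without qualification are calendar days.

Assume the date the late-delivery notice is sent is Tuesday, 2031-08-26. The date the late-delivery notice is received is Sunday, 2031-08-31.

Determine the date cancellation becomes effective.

The last day of the extended delivery period: counting 8 business days from Tuesday, 2031-08-26 (Aug 27, Aug 28, Aug 29, Sep 1, Sep 2, Sep 3, Sep 4, Sep 5, skipping weekends) reaches Friday, 2031-09-05.
The date cancellation becomes effective: 60 calendar days after 2031-09-05 is 2031-11-04. 2031-11-04 is a Tuesday, so no roll-forward applies.

2031-11-04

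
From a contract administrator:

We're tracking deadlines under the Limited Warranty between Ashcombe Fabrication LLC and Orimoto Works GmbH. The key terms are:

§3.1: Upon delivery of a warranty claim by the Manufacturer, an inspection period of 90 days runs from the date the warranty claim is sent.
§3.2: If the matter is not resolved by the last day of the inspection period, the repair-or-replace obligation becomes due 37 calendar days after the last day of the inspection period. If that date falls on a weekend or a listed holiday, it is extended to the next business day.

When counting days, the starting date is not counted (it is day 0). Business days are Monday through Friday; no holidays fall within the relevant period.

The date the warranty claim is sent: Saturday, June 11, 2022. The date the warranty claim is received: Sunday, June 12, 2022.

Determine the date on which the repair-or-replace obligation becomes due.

October 17, 2022

The last day of the inspection period: June 11, 2022 + 90 days = September 9, 2022.
The date on which the repair-or-replace obligation becomes due: September 9, 2022 + 37 days = October 16, 2022. That falls on a Sunday, so it rolls to the next business day, Monday, October 17, 2022.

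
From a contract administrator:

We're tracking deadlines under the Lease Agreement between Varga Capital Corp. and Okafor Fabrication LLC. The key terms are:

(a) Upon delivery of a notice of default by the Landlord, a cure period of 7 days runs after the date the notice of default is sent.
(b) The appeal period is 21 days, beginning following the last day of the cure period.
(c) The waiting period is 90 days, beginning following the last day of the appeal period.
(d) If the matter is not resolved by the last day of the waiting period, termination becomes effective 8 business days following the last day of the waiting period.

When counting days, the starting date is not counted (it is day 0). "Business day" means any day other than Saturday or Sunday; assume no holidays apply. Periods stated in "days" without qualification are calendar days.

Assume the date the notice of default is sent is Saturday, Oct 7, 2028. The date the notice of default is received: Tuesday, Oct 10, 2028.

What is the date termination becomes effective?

Feb 14, 2029

The last day of the cure period: Oct 7, 2028 + 7 days = Oct 14, 2028.
The last day of the appeal period: Oct 14, 2028 + 21 days = Nov 4, 2028.
The last day of the waiting period: Nov 4, 2028 + 90 days = Feb 2, 2029.
The date termination becomes effective: 8 business days after Friday, Feb 2, 2029, skipping weekends — Feb 5, Feb 6, Feb 7, Feb 8, Feb 9, Feb 12, Feb 13, Feb 14 — lands on Wednesday, Feb 14, 2029.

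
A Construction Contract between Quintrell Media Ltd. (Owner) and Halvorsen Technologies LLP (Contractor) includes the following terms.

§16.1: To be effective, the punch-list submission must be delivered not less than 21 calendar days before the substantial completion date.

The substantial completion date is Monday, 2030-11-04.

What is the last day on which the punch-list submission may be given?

2030-10-14

Counting back 21 calendar days from 2030-11-04 gives 2030-10-14.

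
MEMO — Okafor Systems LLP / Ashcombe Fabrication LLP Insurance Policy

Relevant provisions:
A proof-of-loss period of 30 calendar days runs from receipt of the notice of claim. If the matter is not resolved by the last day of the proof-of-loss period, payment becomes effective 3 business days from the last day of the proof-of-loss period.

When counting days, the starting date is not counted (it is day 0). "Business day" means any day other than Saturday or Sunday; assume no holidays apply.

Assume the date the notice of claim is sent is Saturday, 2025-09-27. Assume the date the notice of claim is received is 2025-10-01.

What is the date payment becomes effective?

2025-11-05

Adding 30 calendar days to 2025-10-01 gives 2025-10-31, which is the last day of the proof-of-loss period.
From Friday, 2025-10-31, 3 business days (Nov 3, Nov 4, Nov 5, skipping weekends) brings us to Wednesday, 2025-11-05, which is the date payment becomes effective.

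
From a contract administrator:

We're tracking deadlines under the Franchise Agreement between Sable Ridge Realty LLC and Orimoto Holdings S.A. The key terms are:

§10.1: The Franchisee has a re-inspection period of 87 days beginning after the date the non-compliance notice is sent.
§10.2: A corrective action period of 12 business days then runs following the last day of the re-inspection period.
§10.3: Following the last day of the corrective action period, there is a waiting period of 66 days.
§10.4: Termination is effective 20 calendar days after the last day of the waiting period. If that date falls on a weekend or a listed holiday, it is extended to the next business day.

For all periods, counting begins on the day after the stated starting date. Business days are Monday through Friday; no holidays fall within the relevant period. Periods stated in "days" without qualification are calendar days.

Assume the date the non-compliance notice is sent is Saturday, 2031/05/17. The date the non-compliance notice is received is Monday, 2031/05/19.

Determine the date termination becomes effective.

The last day of the re-inspection period: 87 calendar days after 2031/05/17 is 2031/08/12.
The last day of the corrective action period: counting 12 business days from Tuesday, 2031/08/12 (Aug 13, Aug 14, Aug 15, Aug 18, …, Aug 26, Aug 27, Aug 28, skipping weekends) reaches Thursday, 2031/08/28.
The last day of the waiting period: 2031/08/28 + 66 days = 2031/11/02.
The date termination becomes effective: 20 calendar days after 2031/11/02 is 2031/11/22. That falls on a Saturday, so it rolls to the next business day, Monday, 2031/11/24.

2031/11/24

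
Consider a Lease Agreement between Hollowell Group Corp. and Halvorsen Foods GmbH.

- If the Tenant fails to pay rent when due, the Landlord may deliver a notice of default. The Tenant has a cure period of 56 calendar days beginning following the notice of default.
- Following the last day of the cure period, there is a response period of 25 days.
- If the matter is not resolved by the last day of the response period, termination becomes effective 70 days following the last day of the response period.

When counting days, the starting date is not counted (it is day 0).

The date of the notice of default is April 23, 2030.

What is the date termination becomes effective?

The last day of the cure period: April 23, 2030 + 56 days = June 18, 2030.
The last day of the response period: June 18, 2030 + 25 days = July 13, 2030.
Adding 70 calendar days to July 13, 2030 gives September 21, 2030, which is the date termination becomes effective.

September 21, 2030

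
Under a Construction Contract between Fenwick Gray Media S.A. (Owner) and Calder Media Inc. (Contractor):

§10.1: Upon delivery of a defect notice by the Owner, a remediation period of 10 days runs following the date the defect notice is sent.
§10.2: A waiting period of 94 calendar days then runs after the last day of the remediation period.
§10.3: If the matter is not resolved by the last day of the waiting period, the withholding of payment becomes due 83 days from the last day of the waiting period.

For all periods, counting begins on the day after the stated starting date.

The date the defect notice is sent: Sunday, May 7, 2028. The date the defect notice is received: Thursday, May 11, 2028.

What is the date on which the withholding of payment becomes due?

The last day of the remediation period: 10 calendar days after May 7, 2028 is May 17, 2028.
The last day of the waiting period: May 17, 2028 + 94 days = August 19, 2028.
Adding 83 calendar days to August 19, 2028 gives November 10, 2028, which is the date on which the withholding of payment becomes due.

November 10, 2028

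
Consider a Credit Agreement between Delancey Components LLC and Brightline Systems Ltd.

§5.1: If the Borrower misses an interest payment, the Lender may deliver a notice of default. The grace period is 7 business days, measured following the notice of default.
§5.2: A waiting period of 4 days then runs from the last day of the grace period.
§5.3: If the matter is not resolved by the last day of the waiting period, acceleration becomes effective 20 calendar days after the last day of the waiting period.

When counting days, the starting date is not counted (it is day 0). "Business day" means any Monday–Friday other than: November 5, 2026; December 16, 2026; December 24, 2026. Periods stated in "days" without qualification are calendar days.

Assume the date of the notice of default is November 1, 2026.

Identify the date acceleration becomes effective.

December 5, 2026

The last day of the grace period: 7 business days after Sunday, November 1, 2026, skipping weekends and the listed holiday on Nov 5 — Nov 2, Nov 3, Nov 4, Nov 6, Nov 9, Nov 10, Nov 11 — lands on Wednesday, November 11, 2026.
Adding 4 calendar days to November 11, 2026 gives November 15, 2026, which is the last day of the waiting period.
Adding 20 calendar days to November 15, 2026 gives December 5, 2026, which is the date acceleration becomes effective.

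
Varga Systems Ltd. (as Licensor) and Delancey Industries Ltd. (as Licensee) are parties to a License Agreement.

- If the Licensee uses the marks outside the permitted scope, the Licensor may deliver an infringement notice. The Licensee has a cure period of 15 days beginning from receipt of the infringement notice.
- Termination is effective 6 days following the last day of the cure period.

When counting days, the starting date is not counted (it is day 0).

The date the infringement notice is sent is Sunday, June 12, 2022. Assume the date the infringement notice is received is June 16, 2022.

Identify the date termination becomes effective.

Adding 15 calendar days to June 16, 2022 gives July 1, 2022, which is the last day of the cure period.
The date termination becomes effective: 6 calendar days after July 1, 2022 is July 7, 2022.

July 7, 2022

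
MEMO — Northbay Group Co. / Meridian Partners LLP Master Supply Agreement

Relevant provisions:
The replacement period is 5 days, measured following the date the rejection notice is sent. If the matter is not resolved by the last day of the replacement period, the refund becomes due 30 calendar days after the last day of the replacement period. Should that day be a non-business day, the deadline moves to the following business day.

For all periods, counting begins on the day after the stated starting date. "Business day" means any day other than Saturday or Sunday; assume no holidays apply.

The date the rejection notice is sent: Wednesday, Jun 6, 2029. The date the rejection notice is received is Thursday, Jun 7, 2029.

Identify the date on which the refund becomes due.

Adding 5 calendar days to Jun 6, 2029 gives Jun 11, 2029, which is the last day of the replacement period.
The date on which the refund becomes due: Jun 11, 2029 + 30 days = Jul 11, 2029. Jul 11, 2029 is a Wednesday, so no roll-forward applies.

Jul 11, 2029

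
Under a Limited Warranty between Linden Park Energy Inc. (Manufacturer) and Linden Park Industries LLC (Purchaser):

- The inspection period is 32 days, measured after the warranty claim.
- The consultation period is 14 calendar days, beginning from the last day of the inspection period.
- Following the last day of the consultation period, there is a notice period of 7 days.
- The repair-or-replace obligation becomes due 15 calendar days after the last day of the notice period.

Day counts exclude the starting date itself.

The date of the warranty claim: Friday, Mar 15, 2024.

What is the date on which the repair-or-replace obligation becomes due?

The last day of the inspection period: Mar 15, 2024 + 32 days = Apr 16, 2024.
Adding 14 calendar days to Apr 16, 2024 gives Apr 30, 2024, which is the last day of the consultation period.
Adding 7 calendar days to Apr 30, 2024 gives May 7, 2024, which is the last day of the notice period.
The date on which the repair-or-replace obligation becomes due: May 7, 2024 + 15 days = May 22, 2024.

May 22, 2024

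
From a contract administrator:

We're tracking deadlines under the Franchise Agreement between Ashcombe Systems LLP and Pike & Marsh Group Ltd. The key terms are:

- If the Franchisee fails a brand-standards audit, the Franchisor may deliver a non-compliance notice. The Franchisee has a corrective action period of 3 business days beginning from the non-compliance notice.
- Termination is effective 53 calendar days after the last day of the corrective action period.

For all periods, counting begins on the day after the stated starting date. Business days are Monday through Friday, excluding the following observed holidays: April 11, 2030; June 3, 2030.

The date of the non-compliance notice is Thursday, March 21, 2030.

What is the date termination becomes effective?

From Thursday, March 21, 2030, 3 business days (Mar 22, Mar 25, Mar 26, skipping weekends) brings us to Tuesday, March 26, 2030, which is the last day of the corrective action period.
The date termination becomes effective: March 26, 2030 + 53 days = May 18, 2030.

May 18, 2030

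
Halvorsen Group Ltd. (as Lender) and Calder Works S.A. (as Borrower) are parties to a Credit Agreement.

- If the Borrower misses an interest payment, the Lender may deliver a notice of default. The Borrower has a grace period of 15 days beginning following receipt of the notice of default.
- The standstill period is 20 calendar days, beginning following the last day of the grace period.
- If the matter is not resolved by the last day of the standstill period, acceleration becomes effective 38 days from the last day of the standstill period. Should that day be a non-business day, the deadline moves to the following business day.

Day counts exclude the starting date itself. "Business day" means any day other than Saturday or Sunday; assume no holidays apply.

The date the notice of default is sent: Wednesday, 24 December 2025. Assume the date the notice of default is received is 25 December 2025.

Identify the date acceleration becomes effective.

9 March 2026

The last day of the grace period: 25 December 2025 + 15 days = 9 January 2026.
The last day of the standstill period: 20 calendar days after 9 January 2026 is 29 January 2026.
Adding 38 calendar days to 29 January 2026 gives 8 March 2026, which is the date acceleration becomes effective. That falls on a Sunday, so it rolls to the next business day, Monday, 9 March 2026.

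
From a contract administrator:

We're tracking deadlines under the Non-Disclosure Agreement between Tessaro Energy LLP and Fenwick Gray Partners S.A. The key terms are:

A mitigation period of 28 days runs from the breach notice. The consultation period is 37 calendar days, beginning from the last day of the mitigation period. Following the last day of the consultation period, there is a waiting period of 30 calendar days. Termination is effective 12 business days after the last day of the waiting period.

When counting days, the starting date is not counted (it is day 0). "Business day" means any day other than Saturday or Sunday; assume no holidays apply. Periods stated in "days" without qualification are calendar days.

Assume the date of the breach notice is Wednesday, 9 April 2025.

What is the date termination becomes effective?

29 July 2025

The last day of the mitigation period: 28 calendar days after 9 April 2025 is 7 May 2025.
The last day of the consultation period: 7 May 2025 + 37 days = 13 June 2025.
The last day of the waiting period: 30 calendar days after 13 June 2025 is 13 July 2025.
The date termination becomes effective: 12 business days after Sunday, 13 July 2025, skipping weekends — Jul 14, Jul 15, Jul 16, Jul 17, …, Jul 25, Jul 28, Jul 29 — lands on Tuesday, 29 July 2025.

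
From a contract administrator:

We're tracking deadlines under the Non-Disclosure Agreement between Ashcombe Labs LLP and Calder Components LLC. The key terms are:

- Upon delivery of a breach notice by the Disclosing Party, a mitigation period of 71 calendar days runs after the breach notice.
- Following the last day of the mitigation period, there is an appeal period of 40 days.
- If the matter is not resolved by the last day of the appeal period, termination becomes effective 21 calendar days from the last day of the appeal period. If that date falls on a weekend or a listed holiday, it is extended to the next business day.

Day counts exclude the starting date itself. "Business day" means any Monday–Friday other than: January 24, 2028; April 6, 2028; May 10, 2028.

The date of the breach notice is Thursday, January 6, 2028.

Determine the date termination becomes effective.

May 17, 2028

The last day of the mitigation period: 71 calendar days after January 6, 2028 is March 17, 2028.
Adding 40 calendar days to March 17, 2028 gives April 26, 2028, which is the last day of the appeal period.
Adding 21 calendar days to April 26, 2028 gives May 17, 2028, which is the date termination becomes effective. May 17, 2028 is a Wednesday and is not a listed holiday, so no roll-forward applies.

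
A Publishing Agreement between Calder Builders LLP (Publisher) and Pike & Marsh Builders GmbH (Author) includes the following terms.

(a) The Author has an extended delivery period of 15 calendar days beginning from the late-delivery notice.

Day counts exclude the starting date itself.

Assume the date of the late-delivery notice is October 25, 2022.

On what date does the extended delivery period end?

November 9, 2022

The last day of the extended delivery period: October 25, 2022 + 15 days = November 9, 2022.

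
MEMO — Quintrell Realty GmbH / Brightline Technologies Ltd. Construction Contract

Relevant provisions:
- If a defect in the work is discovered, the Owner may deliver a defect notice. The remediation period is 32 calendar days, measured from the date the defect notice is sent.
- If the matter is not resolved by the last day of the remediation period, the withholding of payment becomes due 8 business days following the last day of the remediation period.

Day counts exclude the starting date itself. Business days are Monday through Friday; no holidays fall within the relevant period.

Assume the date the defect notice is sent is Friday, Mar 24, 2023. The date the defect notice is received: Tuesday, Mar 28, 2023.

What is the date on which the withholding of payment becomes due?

Adding 32 calendar days to Mar 24, 2023 gives Apr 25, 2023, which is the last day of the remediation period.
The date on which the withholding of payment becomes due: 8 business days after Tuesday, Apr 25, 2023, skipping weekends — Apr 26, Apr 27, Apr 28, May 1, May 2, May 3, May 4, May 5 — lands on Friday, May 5, 2023.

May 5, 2023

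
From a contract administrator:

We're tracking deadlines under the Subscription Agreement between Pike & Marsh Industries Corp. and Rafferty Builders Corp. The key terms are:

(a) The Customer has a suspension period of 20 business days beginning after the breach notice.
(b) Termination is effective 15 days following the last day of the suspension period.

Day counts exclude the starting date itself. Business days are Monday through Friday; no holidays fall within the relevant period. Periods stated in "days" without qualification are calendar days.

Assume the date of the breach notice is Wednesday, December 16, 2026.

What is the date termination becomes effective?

January 28, 2027

The last day of the suspension period: counting 20 business days from Wednesday, December 16, 2026 (Dec 17, Dec 18, Dec 21, Dec 22, …, Jan 11, Jan 12, Jan 13, skipping weekends) reaches Wednesday, January 13, 2027.
The date termination becomes effective: 15 calendar days after January 13, 2027 is January 28, 2027.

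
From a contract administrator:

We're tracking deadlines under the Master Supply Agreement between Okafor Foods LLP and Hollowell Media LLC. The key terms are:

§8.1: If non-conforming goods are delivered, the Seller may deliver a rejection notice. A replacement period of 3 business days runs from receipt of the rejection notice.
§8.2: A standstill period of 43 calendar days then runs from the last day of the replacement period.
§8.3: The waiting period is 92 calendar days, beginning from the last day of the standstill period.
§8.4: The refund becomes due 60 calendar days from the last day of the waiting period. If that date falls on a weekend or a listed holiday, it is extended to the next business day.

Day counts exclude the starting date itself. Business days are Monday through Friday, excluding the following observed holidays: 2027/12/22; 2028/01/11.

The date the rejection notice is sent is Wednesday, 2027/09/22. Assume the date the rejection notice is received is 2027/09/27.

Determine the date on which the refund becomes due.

From Monday, 2027/09/27, 3 business days (Sep 28, Sep 29, Sep 30, skipping weekends) brings us to Thursday, 2027/09/30, which is the last day of the replacement period.
The last day of the standstill period: 2027/09/30 + 43 days = 2027/11/12.
The last day of the waiting period: 92 calendar days after 2027/11/12 is 2028/02/12.
The date on which the refund becomes due: 60 calendar days after 2028/02/12 is 2028/04/12. 2028/04/12 is a Wednesday and is not a listed holiday, so no roll-forward applies.

2028/04/12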